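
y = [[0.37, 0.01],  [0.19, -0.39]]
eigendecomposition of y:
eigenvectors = [[0.97,-0.01], [0.24,1.00]]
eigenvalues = [0.37, -0.39]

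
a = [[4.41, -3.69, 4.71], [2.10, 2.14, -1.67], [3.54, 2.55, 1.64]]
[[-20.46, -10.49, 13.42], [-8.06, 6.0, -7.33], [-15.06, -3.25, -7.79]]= a @ [[-4.21, 0.68, 0.04], [0.13, -0.25, -3.27], [-0.3, -3.06, 0.25]]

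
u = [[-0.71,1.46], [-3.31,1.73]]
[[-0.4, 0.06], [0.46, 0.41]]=u@[[-0.38,-0.14], [-0.46,-0.03]]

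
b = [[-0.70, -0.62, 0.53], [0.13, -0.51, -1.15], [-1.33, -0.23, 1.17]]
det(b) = -0.626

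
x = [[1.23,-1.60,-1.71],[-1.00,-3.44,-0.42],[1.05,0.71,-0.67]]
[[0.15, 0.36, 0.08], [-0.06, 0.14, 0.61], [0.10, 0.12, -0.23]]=x @ [[0.05, 0.10, 0.13],[0.01, -0.06, -0.25],[-0.06, -0.08, 0.28]]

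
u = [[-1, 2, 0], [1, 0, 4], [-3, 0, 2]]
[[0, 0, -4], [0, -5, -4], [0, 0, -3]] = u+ [[1, -2, -4], [-1, -5, -8], [3, 0, -5]]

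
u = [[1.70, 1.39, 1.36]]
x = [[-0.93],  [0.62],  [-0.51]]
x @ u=[[-1.58, -1.29, -1.26], [1.05, 0.86, 0.84], [-0.87, -0.71, -0.69]]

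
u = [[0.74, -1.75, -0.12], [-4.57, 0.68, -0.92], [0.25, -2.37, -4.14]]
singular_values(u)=[4.9, 4.82, 1.21]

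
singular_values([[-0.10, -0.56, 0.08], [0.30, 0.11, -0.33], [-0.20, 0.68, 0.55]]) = [0.99, 0.6, 0.08]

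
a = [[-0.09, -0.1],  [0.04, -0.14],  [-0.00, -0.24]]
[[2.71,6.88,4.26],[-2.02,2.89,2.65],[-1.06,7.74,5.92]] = a @ [[-34.98, -40.67, -19.94], [4.4, -32.24, -24.66]]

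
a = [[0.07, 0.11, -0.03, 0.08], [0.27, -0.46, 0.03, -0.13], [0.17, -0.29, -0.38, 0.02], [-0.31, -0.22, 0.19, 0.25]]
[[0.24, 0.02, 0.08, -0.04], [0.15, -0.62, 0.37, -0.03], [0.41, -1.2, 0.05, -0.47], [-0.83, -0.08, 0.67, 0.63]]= a@ [[1.84, -0.33, 0.71, -0.38], [0.67, 1.49, -0.90, -0.29], [-0.77, 1.84, 0.98, 1.32], [0.13, -0.80, 2.01, 0.78]]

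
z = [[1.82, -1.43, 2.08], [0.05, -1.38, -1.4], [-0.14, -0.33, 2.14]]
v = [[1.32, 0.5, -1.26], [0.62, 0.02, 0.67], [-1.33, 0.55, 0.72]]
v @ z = [[2.6, -2.16, -0.65], [1.04, -1.14, 2.7], [-2.49, 0.91, -2.0]]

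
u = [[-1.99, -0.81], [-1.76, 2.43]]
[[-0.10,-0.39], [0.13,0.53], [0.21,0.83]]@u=[[0.89, -0.87], [-1.19, 1.18], [-1.88, 1.85]]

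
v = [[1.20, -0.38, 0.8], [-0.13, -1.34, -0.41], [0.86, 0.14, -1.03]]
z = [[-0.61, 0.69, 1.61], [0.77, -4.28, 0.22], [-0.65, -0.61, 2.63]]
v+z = [[0.59, 0.31, 2.41], [0.64, -5.62, -0.19], [0.21, -0.47, 1.6]]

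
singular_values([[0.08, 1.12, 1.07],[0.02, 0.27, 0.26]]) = [1.6, 0.0]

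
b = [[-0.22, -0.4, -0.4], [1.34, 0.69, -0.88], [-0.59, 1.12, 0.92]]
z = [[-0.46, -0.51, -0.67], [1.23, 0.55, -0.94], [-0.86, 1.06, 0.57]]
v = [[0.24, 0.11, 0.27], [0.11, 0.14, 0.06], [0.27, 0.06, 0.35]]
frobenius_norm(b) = 2.42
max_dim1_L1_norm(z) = 2.72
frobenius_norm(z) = 2.41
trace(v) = 0.73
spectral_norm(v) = 0.60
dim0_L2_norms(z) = [1.57, 1.3, 1.29]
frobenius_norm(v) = 0.61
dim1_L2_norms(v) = [0.38, 0.19, 0.45]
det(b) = -0.83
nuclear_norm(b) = 3.67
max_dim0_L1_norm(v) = 0.68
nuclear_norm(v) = 0.73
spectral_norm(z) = 1.87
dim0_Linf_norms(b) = [1.34, 1.12, 0.92]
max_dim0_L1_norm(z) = 2.55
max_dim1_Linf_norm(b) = 1.34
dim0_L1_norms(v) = [0.62, 0.31, 0.68]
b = v + z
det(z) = -1.85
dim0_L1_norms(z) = [2.55, 2.12, 2.18]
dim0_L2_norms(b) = [1.48, 1.37, 1.33]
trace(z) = 0.66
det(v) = 0.00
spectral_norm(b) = 1.91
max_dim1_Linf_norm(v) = 0.35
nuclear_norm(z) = 3.94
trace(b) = 1.39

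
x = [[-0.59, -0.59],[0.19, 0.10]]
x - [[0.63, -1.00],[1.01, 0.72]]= [[-1.22,0.41], [-0.82,-0.62]]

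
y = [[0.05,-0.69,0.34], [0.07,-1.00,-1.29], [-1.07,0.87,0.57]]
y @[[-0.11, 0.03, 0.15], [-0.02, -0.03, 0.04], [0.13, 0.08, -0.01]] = [[0.05, 0.05, -0.02], [-0.16, -0.07, -0.02], [0.17, -0.01, -0.13]]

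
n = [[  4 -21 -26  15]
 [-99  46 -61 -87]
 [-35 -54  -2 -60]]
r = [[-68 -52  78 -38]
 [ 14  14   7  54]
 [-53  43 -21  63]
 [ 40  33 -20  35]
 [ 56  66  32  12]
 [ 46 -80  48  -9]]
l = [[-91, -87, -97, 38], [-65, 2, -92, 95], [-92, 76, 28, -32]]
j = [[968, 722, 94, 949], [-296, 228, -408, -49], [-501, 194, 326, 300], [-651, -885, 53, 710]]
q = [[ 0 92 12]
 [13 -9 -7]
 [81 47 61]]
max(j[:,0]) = 968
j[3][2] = 53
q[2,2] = 61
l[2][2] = 28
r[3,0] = 40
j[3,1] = -885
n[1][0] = -99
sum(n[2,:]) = -151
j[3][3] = 710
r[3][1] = 33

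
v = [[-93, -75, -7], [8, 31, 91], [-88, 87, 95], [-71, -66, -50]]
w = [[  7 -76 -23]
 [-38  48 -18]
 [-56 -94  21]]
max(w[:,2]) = 21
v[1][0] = 8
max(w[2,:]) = 21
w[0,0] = 7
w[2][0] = -56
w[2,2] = 21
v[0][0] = -93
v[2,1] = 87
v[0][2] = -7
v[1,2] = 91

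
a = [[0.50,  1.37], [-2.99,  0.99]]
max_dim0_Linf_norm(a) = 2.99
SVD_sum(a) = [[0.05, -0.02], [-3.00, 0.97]] + [[0.45, 1.39], [0.01, 0.02]]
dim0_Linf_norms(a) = [2.99, 1.37]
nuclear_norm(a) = 4.61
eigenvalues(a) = [(0.75+2.01j), (0.75-2.01j)]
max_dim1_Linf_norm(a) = 2.99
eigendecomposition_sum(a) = [[(0.25+1.05j), (0.69-0.25j)], [(-1.5+0.55j), (0.5+0.96j)]] + [[0.25-1.05j, 0.69+0.25j], [-1.50-0.55j, (0.5-0.96j)]]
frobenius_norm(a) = 3.47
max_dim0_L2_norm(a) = 3.03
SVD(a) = [[-0.02,1.0], [1.0,0.02]] @ diag([3.150026620442328, 1.4575432379537443]) @ [[-0.95, 0.31], [0.31, 0.95]]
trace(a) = 1.49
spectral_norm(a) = 3.15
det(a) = 4.59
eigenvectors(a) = [[(-0.07+0.56j), (-0.07-0.56j)], [(-0.83+0j), (-0.83-0j)]]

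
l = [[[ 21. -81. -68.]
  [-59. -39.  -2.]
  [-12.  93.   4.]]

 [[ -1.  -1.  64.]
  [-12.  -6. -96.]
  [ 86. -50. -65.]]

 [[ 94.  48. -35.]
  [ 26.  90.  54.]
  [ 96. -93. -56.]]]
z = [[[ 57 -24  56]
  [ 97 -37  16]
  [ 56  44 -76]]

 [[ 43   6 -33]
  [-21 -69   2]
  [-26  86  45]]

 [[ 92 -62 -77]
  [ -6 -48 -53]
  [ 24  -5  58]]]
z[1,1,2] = 2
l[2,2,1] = -93.0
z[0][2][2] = -76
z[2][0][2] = -77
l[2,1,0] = 26.0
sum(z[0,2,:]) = 24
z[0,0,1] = -24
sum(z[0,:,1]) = -17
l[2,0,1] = 48.0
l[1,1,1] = -6.0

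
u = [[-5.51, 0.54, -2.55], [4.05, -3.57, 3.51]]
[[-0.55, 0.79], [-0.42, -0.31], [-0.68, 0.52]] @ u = [[6.23, -3.12, 4.18], [1.06, 0.88, -0.02], [5.85, -2.22, 3.56]]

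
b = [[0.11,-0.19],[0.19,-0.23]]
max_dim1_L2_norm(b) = 0.3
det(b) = 0.01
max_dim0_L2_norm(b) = 0.3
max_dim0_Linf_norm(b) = 0.23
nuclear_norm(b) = 0.40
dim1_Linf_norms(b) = [0.19, 0.23]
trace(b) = -0.12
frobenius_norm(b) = 0.37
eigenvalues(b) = [(-0.06+0.08j), (-0.06-0.08j)]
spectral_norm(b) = 0.37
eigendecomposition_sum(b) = [[(0.06+0.1j), -0.10-0.07j], [0.10+0.07j, -0.12-0.02j]] + [[0.05-0.10j,(-0.09+0.07j)],[(0.1-0.07j),(-0.12+0.02j)]]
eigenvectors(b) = [[(0.63+0.32j), (0.63-0.32j)], [0.71+0.00j, (0.71-0j)]]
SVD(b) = [[-0.59, -0.81], [-0.81, 0.59]] @ diag([0.3692485884517127, 0.02924858845171273]) @ [[-0.59,0.81], [0.81,0.59]]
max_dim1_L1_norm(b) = 0.42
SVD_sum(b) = [[0.13, -0.18], [0.18, -0.24]] + [[-0.02, -0.01], [0.01, 0.01]]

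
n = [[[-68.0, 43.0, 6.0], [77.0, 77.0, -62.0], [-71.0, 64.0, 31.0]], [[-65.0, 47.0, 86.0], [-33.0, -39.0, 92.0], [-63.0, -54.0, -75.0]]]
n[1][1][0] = -33.0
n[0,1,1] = 77.0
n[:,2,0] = [-71.0, -63.0]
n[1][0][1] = 47.0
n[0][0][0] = -68.0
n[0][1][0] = 77.0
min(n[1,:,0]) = -65.0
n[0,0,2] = 6.0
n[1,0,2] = 86.0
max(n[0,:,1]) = 77.0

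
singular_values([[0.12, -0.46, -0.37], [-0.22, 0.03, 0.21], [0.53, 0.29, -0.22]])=[0.71, 0.61, 0.02]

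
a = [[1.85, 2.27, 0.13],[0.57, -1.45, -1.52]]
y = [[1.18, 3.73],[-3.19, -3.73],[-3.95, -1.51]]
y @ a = [[4.31, -2.73, -5.52], [-8.03, -1.83, 5.25], [-8.17, -6.78, 1.78]]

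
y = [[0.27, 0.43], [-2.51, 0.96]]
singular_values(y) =[2.69, 0.5]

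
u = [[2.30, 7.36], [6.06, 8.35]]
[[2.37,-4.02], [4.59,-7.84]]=u @ [[0.55, -0.95],  [0.15, -0.25]]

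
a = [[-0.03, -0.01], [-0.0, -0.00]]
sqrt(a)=[[0.00+0.17j, 0.06j], [(-0+0j), 0.00+0.00j]]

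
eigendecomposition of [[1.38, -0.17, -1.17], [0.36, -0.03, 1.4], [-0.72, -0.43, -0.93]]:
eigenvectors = [[0.96+0.00j, (0.16-0.13j), 0.16+0.13j],[-0.01+0.00j, -0.87+0.00j, (-0.87-0j)],[(-0.26+0j), (0.34-0.3j), (0.34+0.3j)]]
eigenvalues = [(1.7+0j), (-0.64+0.54j), (-0.64-0.54j)]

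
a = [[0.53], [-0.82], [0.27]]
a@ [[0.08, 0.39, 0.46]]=[[0.04, 0.21, 0.24], [-0.07, -0.32, -0.38], [0.02, 0.11, 0.12]]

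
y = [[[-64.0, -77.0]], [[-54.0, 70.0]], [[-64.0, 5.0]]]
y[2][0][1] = 5.0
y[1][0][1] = 70.0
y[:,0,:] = [[-64.0, -77.0], [-54.0, 70.0], [-64.0, 5.0]]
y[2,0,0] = -64.0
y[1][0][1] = 70.0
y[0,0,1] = -77.0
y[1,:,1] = [70.0]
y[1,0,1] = 70.0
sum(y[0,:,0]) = -64.0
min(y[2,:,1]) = 5.0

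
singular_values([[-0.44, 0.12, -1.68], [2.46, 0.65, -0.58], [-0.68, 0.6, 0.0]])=[2.66, 1.75, 0.71]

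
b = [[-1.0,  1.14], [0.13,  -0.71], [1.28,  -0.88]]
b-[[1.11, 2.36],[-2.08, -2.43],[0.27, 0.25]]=[[-2.11, -1.22], [2.21, 1.72], [1.01, -1.13]]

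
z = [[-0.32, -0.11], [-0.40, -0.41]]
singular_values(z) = [0.65, 0.13]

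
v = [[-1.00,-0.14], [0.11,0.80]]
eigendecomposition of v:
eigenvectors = [[-1.00, 0.08], [0.06, -1.00]]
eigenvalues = [-0.99, 0.79]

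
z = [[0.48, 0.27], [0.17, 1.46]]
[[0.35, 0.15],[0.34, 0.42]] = z@[[0.64,  0.16], [0.16,  0.27]]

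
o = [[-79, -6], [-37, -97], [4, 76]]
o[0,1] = -6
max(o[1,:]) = -37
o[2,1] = 76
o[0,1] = -6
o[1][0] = -37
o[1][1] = -97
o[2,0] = 4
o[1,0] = -37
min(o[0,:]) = -79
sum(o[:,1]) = -27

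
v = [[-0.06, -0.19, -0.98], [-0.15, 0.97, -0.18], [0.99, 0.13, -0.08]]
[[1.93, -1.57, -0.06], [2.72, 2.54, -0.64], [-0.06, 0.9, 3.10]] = v @ [[-0.55,  0.61,  3.15], [2.28,  2.9,  -0.19], [-2.38,  1.00,  -0.09]]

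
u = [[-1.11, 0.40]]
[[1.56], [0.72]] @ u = [[-1.73, 0.62],[-0.8, 0.29]]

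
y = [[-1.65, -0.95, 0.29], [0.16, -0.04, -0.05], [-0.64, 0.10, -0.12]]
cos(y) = [[-0.01, -0.69, 0.2], [0.10, 1.06, -0.02], [-0.48, -0.23, 1.07]]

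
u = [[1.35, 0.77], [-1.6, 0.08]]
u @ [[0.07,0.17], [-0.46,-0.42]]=[[-0.26, -0.09], [-0.15, -0.31]]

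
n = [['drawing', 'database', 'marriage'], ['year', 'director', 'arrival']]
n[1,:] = ['year', 'director', 'arrival']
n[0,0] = 'drawing'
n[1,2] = 'arrival'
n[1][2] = 'arrival'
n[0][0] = 'drawing'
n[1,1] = 'director'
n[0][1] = 'database'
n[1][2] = 'arrival'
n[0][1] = 'database'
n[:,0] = ['drawing', 'year']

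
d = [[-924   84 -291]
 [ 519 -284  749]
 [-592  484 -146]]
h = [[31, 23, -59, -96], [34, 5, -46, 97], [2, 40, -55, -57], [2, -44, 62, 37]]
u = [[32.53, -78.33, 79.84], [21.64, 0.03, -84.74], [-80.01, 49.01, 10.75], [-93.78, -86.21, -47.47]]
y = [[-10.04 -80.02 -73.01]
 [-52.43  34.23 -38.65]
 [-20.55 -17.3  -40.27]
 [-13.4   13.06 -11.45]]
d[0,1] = 84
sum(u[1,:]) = -63.06999999999999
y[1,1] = 34.23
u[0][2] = 79.84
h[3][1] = -44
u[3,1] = -86.21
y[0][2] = -73.01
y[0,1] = -80.02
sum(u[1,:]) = -63.06999999999999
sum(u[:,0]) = -119.62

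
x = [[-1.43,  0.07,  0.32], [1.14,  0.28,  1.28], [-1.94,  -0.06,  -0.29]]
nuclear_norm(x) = 3.96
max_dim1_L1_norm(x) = 2.7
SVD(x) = [[-0.47,-0.58,-0.66], [0.53,-0.79,0.32], [-0.71,-0.20,0.68]] @ diag([2.749749493781682, 1.2077965718410801, 0.002272112743496085]) @ [[0.96, 0.06, 0.27], [0.27, -0.21, -0.94], [0.00, 0.98, -0.21]]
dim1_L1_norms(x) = [1.82, 2.7, 2.29]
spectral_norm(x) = 2.75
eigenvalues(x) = [(-0.73+0.21j), (-0.73-0.21j), (0.01+0j)]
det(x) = 0.01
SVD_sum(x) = [[-1.24, -0.07, -0.34], [1.40, 0.08, 0.39], [-1.87, -0.11, -0.52]] + [[-0.19, 0.15, 0.66], [-0.26, 0.20, 0.89], [-0.07, 0.05, 0.23]] + [[-0.00, -0.0, 0.00], [0.0, 0.0, -0.00], [0.00, 0.0, -0.0]]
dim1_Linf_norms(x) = [1.43, 1.28, 1.94]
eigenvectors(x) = [[-0.14+0.07j, (-0.14-0.07j), 0j], [0.83+0.00j, 0.83-0.00j, 0.98+0.00j], [-0.53+0.07j, (-0.53-0.07j), (-0.21+0j)]]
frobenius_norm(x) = 3.00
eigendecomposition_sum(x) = [[(-0.71-1.13j), 0.03+0.12j, (0.16+0.56j)], [(0.59+7.14j), 0.13-0.65j, (0.62-3.03j)], [(-0.98-4.51j), (-0.03+0.43j), -0.14+1.99j]] + [[-0.71+1.13j, 0.03-0.12j, 0.16-0.56j], [0.59-7.14j, 0.13+0.65j, (0.62+3.03j)], [(-0.98+4.51j), (-0.03-0.43j), -0.14-1.99j]] + [[(-0-0j), 0j, 0.00+0.00j], [-0.05-0.00j, (0.02+0j), 0.05+0.00j], [(0.01+0j), (-0-0j), (-0.01-0j)]]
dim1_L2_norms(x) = [1.47, 1.74, 1.96]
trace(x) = -1.44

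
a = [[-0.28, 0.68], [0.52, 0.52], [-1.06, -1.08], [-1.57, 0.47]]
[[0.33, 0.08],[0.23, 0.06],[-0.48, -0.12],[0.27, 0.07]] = a @ [[-0.03,-0.01], [0.47,0.12]]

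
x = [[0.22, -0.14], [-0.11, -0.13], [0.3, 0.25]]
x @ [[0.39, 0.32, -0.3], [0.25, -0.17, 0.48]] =[[0.05, 0.09, -0.13], [-0.08, -0.01, -0.03], [0.18, 0.05, 0.03]]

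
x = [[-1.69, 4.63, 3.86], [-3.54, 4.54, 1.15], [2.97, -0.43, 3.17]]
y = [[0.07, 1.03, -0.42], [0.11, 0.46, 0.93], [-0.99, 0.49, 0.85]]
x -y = [[-1.76, 3.60, 4.28], [-3.65, 4.08, 0.22], [3.96, -0.92, 2.32]]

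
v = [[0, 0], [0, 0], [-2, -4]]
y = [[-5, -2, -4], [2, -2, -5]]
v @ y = [[0, 0, 0], [0, 0, 0], [2, 12, 28]]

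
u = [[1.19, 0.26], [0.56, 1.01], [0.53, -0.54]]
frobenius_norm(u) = 1.84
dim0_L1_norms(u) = [2.28, 1.81]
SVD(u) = [[-0.75, 0.38], [-0.65, -0.57], [-0.12, 0.73]] @ diag([1.5372124523715562, 1.0133498291675123]) @ [[-0.86, -0.51], [0.51, -0.86]]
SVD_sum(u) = [[0.99, 0.59], [0.86, 0.51], [0.15, 0.09]] + [[0.2, -0.33], [-0.30, 0.5], [0.38, -0.63]]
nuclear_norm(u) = 2.55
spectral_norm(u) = 1.54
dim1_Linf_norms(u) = [1.19, 1.01, 0.54]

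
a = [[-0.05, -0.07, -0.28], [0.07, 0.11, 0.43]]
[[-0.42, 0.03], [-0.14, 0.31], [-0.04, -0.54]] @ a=[[0.02, 0.03, 0.13], [0.03, 0.04, 0.17], [-0.04, -0.06, -0.22]]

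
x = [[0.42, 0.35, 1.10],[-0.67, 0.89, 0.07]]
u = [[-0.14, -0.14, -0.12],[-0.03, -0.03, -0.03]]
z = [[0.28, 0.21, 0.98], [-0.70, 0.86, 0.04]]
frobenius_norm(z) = 1.52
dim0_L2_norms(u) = [0.14, 0.14, 0.12]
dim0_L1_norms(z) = [0.98, 1.07, 1.02]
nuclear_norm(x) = 2.34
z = x + u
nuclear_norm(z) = 2.15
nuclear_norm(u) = 0.24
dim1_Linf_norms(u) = [0.14, 0.03]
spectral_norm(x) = 1.24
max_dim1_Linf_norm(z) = 0.98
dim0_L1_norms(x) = [1.09, 1.24, 1.17]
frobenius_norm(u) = 0.24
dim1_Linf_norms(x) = [1.1, 0.89]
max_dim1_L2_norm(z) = 1.11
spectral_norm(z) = 1.11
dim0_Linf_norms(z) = [0.7, 0.86, 0.98]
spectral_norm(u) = 0.24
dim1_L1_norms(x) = [1.87, 1.63]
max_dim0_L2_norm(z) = 0.98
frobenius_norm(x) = 1.66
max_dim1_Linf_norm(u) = 0.14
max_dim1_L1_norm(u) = 0.4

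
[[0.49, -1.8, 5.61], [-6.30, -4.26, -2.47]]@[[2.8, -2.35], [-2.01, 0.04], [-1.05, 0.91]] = [[-0.90, 3.88],  [-6.48, 12.39]]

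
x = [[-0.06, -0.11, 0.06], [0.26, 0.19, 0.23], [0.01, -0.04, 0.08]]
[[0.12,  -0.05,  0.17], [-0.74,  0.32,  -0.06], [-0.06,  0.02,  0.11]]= x @ [[-1.41, 0.59, 1.25], [-0.84, 0.38, -2.18], [-0.95, 0.40, 0.12]]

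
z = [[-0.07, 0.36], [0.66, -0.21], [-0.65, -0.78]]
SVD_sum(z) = [[0.14, 0.12], [0.26, 0.24], [-0.75, -0.67]] + [[-0.21, 0.24], [0.4, -0.45], [0.10, -0.11]]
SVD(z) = [[0.17, 0.46], [0.33, -0.86], [-0.93, -0.22]] @ diag([1.0807985582815538, 0.6906333878524227]) @ [[0.75, 0.66], [-0.66, 0.75]]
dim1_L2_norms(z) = [0.37, 0.69, 1.02]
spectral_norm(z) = 1.08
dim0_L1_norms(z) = [1.38, 1.35]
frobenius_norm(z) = 1.28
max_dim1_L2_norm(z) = 1.02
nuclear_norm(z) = 1.77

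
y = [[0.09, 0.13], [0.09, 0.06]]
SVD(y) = [[-0.83, -0.55],[-0.55, 0.83]] @ diag([0.1886388900371727, 0.03339714307457248]) @ [[-0.66, -0.75], [0.75, -0.66]]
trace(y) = 0.15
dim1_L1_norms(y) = [0.22, 0.15]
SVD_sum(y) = [[0.1, 0.12], [0.07, 0.08]] + [[-0.01, 0.01], [0.02, -0.02]]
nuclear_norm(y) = 0.22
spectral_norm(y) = 0.19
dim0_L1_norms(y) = [0.18, 0.19]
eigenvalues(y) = [0.18, -0.03]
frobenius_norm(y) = 0.19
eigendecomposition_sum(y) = [[0.1, 0.11], [0.08, 0.08]] + [[-0.01, 0.02], [0.01, -0.02]]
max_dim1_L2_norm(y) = 0.16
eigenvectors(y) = [[0.81, -0.72], [0.59, 0.69]]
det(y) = -0.01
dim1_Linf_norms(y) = [0.13, 0.09]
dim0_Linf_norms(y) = [0.09, 0.13]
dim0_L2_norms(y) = [0.13, 0.14]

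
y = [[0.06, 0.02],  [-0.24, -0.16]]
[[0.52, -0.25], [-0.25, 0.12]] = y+[[0.46, -0.27],[-0.01, 0.28]]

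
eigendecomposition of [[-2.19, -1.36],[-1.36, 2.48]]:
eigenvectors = [[-0.97,0.26], [-0.26,-0.97]]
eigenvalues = [-2.56, 2.85]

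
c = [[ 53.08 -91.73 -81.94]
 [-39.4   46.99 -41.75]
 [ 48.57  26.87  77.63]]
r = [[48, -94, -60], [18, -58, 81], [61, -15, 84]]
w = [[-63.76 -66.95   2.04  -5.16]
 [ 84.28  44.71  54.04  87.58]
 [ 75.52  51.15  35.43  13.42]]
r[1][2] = 81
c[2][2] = 77.63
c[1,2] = -41.75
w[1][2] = 54.04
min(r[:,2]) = -60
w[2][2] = 35.43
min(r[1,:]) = -58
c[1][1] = 46.99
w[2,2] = 35.43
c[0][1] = -91.73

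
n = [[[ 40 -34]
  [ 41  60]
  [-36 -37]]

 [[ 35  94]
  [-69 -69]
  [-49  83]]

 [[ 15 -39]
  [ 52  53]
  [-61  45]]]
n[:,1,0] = [41, -69, 52]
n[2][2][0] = -61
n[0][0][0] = 40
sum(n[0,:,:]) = 34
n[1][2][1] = 83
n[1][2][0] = -49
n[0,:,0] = [40, 41, -36]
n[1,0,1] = 94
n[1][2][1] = 83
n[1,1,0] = -69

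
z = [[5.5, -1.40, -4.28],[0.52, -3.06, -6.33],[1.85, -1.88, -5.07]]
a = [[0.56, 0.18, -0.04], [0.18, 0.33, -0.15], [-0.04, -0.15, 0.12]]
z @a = [[3.00, 1.17, -0.52], [-0.01, 0.03, -0.32], [0.9, 0.47, -0.4]]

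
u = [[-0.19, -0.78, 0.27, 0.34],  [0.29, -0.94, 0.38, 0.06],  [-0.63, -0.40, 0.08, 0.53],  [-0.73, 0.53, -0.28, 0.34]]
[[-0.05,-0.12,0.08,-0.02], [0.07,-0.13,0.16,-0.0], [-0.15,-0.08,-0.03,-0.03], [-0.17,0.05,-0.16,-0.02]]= u @ [[0.27, 0.05, 0.08, 0.06], [0.05, 0.13, -0.06, 0.01], [0.08, -0.06, 0.21, -0.03], [0.06, 0.01, -0.03, 0.03]]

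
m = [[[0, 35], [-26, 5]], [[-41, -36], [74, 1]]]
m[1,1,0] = 74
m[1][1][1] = 1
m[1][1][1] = 1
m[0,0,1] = 35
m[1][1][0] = 74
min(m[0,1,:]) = -26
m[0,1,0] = -26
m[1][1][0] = 74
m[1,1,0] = 74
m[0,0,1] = 35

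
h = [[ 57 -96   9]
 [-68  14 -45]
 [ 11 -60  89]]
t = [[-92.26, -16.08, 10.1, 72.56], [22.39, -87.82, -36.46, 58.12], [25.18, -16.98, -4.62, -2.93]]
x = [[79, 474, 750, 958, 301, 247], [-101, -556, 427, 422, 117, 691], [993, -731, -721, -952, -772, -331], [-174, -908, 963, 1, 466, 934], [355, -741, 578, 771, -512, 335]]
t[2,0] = 25.18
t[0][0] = -92.26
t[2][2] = -4.62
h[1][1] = 14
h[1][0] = -68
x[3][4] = 466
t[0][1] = -16.08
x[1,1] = -556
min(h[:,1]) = -96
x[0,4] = 301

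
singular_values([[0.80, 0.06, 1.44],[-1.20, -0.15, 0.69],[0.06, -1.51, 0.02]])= [1.65, 1.53, 1.37]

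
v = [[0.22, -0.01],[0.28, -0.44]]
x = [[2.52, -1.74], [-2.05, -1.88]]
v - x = [[-2.3, 1.73],[2.33, 1.44]]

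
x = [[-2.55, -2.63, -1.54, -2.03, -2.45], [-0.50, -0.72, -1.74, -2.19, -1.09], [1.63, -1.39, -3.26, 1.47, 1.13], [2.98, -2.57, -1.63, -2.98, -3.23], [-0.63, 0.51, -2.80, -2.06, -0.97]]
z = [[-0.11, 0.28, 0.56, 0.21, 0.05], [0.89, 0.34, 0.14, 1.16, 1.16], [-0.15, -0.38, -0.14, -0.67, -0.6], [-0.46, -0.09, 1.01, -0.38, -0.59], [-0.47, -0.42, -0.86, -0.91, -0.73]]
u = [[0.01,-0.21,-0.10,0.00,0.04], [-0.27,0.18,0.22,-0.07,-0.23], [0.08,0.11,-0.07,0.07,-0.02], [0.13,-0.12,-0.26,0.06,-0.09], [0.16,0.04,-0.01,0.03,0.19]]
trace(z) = -1.02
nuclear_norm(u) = 1.13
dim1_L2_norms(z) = [0.67, 1.9, 1.0, 1.32, 1.58]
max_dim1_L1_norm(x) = 13.39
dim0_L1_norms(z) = [2.08, 1.51, 2.71, 3.33, 3.13]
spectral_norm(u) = 0.57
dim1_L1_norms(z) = [1.21, 3.69, 1.94, 2.53, 3.39]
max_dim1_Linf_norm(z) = 1.16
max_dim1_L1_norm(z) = 3.69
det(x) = 155.58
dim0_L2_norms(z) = [1.12, 0.72, 1.45, 1.68, 1.61]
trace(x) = -10.48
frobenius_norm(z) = 3.05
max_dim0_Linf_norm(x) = 3.26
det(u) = -0.00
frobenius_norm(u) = 0.69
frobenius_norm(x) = 10.27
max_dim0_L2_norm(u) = 0.36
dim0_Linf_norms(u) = [0.27, 0.21, 0.26, 0.07, 0.23]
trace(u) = 0.37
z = u @ x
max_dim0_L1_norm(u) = 0.66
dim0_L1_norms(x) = [8.29, 7.82, 10.97, 10.73, 8.87]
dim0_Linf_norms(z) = [0.89, 0.42, 1.01, 1.16, 1.16]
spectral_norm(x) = 7.93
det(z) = 0.00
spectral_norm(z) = 2.65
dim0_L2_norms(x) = [4.32, 4.03, 5.15, 4.92, 4.45]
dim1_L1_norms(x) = [11.2, 6.24, 8.88, 13.39, 6.97]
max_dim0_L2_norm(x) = 5.15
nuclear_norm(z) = 4.55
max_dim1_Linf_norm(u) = 0.27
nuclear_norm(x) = 19.36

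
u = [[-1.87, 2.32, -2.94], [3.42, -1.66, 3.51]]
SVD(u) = [[-0.62, 0.78], [0.78, 0.62]] @ diag([6.57472786601848, 1.0334183508144585]) @ [[0.58, -0.42, 0.70], [0.65, 0.75, -0.1]]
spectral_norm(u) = 6.57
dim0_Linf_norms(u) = [3.42, 2.32, 3.51]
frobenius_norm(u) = 6.66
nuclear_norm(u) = 7.61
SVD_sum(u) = [[-2.4,1.72,-2.86], [3.00,-2.14,3.57]] + [[0.53, 0.6, -0.08], [0.42, 0.48, -0.06]]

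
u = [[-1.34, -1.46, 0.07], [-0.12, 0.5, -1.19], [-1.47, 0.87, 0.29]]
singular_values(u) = [2.1, 1.69, 1.17]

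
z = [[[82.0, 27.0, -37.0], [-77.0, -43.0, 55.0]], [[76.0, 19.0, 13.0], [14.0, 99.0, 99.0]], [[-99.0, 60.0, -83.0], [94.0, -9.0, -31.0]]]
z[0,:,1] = [27.0, -43.0]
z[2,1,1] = -9.0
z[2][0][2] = -83.0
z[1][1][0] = 14.0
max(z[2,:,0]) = 94.0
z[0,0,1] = 27.0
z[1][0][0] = 76.0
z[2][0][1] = 60.0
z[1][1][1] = 99.0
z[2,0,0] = -99.0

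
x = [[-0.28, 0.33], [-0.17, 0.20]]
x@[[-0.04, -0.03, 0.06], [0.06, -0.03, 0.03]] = [[0.03, -0.0, -0.01], [0.02, -0.00, -0.00]]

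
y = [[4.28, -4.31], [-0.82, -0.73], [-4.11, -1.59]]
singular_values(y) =[6.49, 3.92]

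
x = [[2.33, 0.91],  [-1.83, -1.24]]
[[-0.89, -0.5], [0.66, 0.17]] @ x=[[-1.16, -0.19], [1.23, 0.39]]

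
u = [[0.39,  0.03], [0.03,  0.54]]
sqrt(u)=[[0.62,0.02], [0.02,0.73]]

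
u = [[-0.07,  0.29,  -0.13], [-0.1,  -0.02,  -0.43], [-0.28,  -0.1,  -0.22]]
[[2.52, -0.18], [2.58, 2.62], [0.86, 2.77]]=u@[[-0.27, -4.71], [5.84, -3.91], [-6.21, -4.82]]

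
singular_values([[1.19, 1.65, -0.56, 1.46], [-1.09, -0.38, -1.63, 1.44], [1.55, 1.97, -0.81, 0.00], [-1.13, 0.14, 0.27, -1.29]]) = [3.67, 2.62, 1.39, 0.61]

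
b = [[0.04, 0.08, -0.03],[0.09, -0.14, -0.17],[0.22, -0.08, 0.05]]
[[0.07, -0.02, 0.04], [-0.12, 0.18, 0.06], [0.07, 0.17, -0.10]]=b @ [[0.51, 0.59, -0.17],[0.74, -0.61, 0.3],[0.39, -0.26, -0.69]]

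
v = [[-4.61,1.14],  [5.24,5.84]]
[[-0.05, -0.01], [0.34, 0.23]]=v@[[0.02, 0.01], [0.04, 0.03]]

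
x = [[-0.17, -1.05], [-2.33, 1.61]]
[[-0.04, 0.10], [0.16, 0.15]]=x @ [[-0.04,  -0.12], [0.04,  -0.08]]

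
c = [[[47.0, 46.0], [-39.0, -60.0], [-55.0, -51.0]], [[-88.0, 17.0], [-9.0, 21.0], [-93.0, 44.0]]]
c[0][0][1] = 46.0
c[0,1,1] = -60.0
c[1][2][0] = -93.0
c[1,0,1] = 17.0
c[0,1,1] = -60.0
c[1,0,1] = 17.0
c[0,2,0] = -55.0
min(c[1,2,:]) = -93.0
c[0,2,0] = -55.0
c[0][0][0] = 47.0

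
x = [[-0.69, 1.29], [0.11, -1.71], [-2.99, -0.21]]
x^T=[[-0.69, 0.11, -2.99], [1.29, -1.71, -0.21]]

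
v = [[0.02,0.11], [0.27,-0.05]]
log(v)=[[(-1.76+1.26j), (-0.05-0.98j)],[(-0.13-2.41j), -1.72+1.88j]]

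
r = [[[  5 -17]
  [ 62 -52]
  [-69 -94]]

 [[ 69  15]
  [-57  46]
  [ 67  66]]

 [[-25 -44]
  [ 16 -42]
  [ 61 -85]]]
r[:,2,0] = [-69, 67, 61]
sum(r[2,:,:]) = -119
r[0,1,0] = 62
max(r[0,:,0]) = 62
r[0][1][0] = 62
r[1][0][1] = 15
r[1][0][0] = 69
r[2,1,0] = 16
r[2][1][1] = -42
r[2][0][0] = -25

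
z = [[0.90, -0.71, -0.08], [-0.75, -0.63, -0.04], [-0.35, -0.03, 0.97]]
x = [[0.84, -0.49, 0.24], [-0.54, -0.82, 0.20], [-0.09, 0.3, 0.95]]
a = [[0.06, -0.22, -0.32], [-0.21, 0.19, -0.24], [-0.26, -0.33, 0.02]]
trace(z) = 1.24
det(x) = -1.00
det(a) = -0.06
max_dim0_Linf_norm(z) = 0.97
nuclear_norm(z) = 3.11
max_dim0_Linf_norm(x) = 0.95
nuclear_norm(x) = 3.00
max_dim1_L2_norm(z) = 1.15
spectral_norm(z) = 1.31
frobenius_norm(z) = 1.83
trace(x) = 0.97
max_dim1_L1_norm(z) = 1.69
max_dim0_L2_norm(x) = 1.0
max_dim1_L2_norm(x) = 1.0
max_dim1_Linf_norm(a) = 0.33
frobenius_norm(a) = 0.68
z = a + x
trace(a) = 0.27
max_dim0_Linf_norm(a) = 0.33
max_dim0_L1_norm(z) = 2.0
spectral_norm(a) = 0.47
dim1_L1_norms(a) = [0.6, 0.64, 0.61]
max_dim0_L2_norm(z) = 1.22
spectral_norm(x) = 1.01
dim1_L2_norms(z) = [1.15, 0.98, 1.03]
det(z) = -1.06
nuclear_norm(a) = 1.17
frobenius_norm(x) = 1.73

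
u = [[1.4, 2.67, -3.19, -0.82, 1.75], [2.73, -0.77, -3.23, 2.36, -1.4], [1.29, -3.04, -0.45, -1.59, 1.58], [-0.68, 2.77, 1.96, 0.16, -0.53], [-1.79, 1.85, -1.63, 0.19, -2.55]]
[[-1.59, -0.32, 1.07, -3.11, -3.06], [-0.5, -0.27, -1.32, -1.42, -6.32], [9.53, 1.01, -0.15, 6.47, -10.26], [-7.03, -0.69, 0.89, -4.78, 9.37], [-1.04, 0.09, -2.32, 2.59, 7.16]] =u @ [[0.27,0.00,0.04,-0.07,-1.07], [-1.93,-0.21,0.27,-1.51,1.93], [-0.78,-0.07,0.3,-0.6,1.28], [-2.75,-0.38,0.44,-2.96,0.07], [-0.89,-0.17,0.92,-1.9,-1.47]]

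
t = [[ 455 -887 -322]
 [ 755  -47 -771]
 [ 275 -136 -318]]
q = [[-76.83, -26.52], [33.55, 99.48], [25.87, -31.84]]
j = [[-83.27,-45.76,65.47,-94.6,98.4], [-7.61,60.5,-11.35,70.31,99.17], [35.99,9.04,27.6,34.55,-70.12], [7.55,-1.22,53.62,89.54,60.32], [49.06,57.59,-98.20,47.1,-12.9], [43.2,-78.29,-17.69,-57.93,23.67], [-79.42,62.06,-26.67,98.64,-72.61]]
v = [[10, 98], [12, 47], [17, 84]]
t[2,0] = 275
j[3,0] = 7.55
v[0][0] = 10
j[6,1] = 62.06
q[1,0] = 33.55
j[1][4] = 99.17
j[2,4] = -70.12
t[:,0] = [455, 755, 275]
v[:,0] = [10, 12, 17]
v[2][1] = 84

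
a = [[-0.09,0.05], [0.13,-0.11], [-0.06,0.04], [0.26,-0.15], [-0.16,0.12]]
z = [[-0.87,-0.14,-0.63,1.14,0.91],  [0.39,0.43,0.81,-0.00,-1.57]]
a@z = [[0.10,0.03,0.10,-0.10,-0.16], [-0.16,-0.07,-0.17,0.15,0.29], [0.07,0.03,0.07,-0.07,-0.12], [-0.28,-0.1,-0.29,0.3,0.47], [0.19,0.07,0.2,-0.18,-0.33]]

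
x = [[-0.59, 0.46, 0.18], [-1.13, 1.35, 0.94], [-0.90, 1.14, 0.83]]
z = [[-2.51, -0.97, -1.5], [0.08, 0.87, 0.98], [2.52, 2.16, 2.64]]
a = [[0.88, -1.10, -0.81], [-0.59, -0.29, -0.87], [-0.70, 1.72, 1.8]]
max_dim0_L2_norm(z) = 3.56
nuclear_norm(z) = 6.49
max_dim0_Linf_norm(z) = 2.64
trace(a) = 2.39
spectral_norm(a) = 3.08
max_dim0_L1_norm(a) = 3.48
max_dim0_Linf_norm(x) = 1.35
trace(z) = 1.00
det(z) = 0.39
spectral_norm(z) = 5.28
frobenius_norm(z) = 5.40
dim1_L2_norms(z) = [3.08, 1.31, 4.24]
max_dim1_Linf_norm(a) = 1.8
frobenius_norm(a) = 3.24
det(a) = 0.01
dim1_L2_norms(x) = [0.77, 2.0, 1.67]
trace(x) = 1.59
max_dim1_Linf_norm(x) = 1.35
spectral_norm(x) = 2.70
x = z @ a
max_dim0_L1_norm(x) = 2.95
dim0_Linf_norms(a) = [0.88, 1.72, 1.8]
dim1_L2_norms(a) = [1.62, 1.09, 2.59]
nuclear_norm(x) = 2.95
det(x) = 0.00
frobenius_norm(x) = 2.72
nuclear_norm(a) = 4.11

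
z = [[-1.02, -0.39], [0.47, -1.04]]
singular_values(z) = [1.16, 1.07]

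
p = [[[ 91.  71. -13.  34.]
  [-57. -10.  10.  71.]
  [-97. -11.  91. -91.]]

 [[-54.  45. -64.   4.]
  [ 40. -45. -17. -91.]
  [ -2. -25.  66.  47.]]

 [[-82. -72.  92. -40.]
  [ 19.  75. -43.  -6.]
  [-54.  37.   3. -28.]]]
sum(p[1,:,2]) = -15.0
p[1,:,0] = [-54.0, 40.0, -2.0]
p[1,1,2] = -17.0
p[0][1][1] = -10.0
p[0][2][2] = 91.0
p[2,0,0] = -82.0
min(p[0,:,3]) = -91.0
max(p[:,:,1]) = 75.0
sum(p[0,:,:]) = 89.0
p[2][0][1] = -72.0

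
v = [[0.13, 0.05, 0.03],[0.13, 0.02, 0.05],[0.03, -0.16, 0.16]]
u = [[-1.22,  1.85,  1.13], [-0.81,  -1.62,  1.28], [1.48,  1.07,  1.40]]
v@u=[[-0.15, 0.19, 0.25], [-0.1, 0.26, 0.24], [0.33, 0.49, 0.05]]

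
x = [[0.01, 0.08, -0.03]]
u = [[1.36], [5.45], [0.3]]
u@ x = [[0.01, 0.11, -0.04], [0.05, 0.44, -0.16], [0.0, 0.02, -0.01]]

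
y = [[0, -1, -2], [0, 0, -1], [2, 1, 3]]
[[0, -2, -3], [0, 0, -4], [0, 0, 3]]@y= [[-6, -3, -7], [-8, -4, -12], [6, 3, 9]]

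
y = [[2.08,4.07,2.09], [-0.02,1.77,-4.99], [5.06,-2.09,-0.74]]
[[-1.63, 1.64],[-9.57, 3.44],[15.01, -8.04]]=y @ [[2.25, -1.16],[-2.14, 1.14],[1.15, -0.28]]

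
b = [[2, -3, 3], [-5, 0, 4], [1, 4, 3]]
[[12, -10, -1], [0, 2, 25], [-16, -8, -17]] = b @[[0, -2, -5], [-4, 0, -3], [0, -2, 0]]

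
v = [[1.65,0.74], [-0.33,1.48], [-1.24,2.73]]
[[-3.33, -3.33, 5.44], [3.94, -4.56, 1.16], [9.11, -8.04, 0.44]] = v@[[-2.92, -0.58, 2.68], [2.01, -3.21, 1.38]]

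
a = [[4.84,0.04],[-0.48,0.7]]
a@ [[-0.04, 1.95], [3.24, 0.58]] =[[-0.06,9.46], [2.29,-0.53]]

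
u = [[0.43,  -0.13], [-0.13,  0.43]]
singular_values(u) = [0.56, 0.3]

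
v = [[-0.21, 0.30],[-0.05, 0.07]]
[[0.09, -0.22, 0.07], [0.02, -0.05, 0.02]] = v @[[0.1,  0.18,  -0.24], [0.38,  -0.61,  0.05]]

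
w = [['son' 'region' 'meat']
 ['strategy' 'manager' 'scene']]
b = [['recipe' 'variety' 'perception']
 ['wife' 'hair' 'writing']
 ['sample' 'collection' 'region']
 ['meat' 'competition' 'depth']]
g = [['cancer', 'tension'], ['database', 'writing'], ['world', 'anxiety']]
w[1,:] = ['strategy', 'manager', 'scene']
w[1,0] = 'strategy'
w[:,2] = ['meat', 'scene']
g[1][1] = 'writing'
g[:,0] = ['cancer', 'database', 'world']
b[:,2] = ['perception', 'writing', 'region', 'depth']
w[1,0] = 'strategy'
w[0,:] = ['son', 'region', 'meat']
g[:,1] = ['tension', 'writing', 'anxiety']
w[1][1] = 'manager'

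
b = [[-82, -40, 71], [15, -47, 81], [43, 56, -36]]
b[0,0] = -82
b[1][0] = 15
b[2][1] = 56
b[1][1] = -47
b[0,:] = [-82, -40, 71]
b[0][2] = 71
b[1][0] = 15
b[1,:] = [15, -47, 81]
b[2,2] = -36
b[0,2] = 71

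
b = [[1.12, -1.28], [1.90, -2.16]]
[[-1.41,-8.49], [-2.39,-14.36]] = b @[[-0.70, -2.94], [0.49, 4.06]]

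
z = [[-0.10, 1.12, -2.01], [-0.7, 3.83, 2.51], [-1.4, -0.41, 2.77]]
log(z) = [[(0.17+2.49j), (0.33-0.45j), (-0.67+1.67j)],[-0.17-0.13j, (1.41+0.02j), (0.66-0.08j)],[(-0.44+0.93j), -0.09-0.17j, (1.08+0.62j)]]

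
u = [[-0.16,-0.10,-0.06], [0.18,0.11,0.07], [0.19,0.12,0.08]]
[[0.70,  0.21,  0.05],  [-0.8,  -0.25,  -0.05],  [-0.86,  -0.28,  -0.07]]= u@[[-4.56, -0.92, 1.84], [2.78, 1.67, -3.38], [-4.14, -3.79, -0.15]]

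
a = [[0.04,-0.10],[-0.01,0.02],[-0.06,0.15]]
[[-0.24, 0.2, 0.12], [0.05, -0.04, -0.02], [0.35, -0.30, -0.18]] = a@[[-3.02, -1.46, -3.35], [1.15, -2.58, -2.54]]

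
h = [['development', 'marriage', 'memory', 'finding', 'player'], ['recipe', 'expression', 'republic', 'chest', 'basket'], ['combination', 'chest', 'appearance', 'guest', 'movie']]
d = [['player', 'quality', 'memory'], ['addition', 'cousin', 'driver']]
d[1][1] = 'cousin'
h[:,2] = ['memory', 'republic', 'appearance']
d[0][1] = 'quality'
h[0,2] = 'memory'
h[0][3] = 'finding'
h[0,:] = ['development', 'marriage', 'memory', 'finding', 'player']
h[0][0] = 'development'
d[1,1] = 'cousin'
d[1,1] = 'cousin'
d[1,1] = 'cousin'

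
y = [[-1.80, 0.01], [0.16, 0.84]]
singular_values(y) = [1.81, 0.84]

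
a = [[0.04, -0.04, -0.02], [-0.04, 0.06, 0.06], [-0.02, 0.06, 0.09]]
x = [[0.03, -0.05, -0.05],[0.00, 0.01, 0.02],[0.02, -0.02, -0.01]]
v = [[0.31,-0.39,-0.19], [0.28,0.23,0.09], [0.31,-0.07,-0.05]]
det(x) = -0.00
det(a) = 0.00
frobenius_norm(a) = 0.16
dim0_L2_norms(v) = [0.52, 0.46, 0.22]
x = v @ a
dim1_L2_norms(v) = [0.53, 0.37, 0.32]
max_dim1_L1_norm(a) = 0.17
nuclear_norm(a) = 0.19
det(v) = -0.00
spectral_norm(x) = 0.08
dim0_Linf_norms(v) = [0.31, 0.39, 0.19]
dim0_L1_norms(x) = [0.05, 0.08, 0.08]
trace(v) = 0.49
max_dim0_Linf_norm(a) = 0.09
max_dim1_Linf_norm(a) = 0.09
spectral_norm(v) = 0.60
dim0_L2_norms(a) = [0.06, 0.09, 0.11]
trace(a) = 0.19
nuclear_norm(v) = 1.01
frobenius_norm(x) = 0.09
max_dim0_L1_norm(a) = 0.17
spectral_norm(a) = 0.15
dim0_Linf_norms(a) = [0.04, 0.06, 0.09]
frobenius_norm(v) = 0.73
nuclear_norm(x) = 0.10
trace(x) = 0.03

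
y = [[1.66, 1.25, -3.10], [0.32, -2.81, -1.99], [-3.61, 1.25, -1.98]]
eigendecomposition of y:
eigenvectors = [[0.85+0.00j, (-0.07+0.34j), -0.07-0.34j], [0.19+0.00j, -0.69+0.00j, -0.69-0.00j], [(-0.49+0j), (-0.23+0.59j), (-0.23-0.59j)]]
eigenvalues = [(3.74+0j), (-3.44+1.56j), (-3.44-1.56j)]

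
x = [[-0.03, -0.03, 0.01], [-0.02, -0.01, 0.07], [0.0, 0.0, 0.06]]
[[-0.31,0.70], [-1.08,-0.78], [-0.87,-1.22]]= x @[[1.67, -33.93], [3.74, 3.67], [-14.42, -20.32]]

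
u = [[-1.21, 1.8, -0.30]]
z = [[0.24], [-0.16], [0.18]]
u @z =[[-0.63]]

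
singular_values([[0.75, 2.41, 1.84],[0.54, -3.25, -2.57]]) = [5.13, 0.93]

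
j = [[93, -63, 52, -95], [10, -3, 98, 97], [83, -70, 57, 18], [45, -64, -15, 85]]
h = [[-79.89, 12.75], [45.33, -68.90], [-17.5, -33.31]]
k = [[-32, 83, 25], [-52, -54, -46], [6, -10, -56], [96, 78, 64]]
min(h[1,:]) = -68.9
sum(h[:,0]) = -52.06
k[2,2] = -56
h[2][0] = -17.5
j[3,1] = -64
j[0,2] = 52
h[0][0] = -79.89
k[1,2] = -46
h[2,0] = -17.5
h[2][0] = -17.5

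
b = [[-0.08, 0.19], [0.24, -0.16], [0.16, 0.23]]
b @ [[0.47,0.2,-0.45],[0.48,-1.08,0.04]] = [[0.05, -0.22, 0.04], [0.04, 0.22, -0.11], [0.19, -0.22, -0.06]]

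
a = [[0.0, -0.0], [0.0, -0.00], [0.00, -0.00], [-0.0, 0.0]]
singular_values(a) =[0.0, -0.0]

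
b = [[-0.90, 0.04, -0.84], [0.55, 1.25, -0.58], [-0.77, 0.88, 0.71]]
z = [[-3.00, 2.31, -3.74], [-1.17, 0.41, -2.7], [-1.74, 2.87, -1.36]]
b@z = [[4.11, -4.47, 4.40], [-2.10, 0.12, -4.64], [0.05, 0.62, -0.46]]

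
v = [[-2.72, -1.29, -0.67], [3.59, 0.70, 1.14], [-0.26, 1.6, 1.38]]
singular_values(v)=[4.92, 2.06, 0.51]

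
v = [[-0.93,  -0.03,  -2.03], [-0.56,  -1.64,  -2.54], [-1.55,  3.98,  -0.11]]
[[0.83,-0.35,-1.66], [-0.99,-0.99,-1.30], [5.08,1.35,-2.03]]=v @ [[-1.42,0.23,0.23], [0.73,0.43,-0.4], [0.23,0.06,0.72]]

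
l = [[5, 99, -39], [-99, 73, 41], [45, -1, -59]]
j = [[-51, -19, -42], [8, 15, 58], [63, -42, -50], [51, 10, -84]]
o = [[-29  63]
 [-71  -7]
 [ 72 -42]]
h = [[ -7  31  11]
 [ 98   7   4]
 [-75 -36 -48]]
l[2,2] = -59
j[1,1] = 15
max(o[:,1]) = 63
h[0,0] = -7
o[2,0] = 72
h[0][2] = 11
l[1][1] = 73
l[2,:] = [45, -1, -59]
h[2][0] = -75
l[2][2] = -59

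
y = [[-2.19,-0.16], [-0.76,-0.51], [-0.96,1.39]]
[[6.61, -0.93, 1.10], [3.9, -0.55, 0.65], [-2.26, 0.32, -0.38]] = y@[[-2.76, 0.39, -0.46], [-3.53, 0.5, -0.59]]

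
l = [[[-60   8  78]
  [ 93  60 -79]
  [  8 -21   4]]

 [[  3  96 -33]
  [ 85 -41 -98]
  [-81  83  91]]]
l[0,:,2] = [78, -79, 4]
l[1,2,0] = -81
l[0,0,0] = -60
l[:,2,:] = [[8, -21, 4], [-81, 83, 91]]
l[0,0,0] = -60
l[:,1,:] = [[93, 60, -79], [85, -41, -98]]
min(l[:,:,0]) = -81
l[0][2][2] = 4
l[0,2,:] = [8, -21, 4]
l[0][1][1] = 60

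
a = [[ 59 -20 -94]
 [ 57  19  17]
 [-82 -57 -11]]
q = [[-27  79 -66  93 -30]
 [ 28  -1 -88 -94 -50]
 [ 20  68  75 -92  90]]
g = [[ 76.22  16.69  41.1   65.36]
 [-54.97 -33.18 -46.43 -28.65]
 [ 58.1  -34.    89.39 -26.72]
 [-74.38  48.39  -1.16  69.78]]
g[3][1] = 48.39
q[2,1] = 68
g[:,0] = [76.22, -54.97, 58.1, -74.38]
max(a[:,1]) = 19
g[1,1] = -33.18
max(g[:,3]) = 69.78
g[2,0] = 58.1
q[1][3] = -94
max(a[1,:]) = 57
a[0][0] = 59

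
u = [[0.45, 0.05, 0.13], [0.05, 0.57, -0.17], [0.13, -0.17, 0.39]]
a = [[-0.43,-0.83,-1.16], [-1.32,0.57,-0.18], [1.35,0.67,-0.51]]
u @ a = [[-0.08,-0.26,-0.6], [-1.0,0.17,-0.07], [0.70,0.06,-0.32]]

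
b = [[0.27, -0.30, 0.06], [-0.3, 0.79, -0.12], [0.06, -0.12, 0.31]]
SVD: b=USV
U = [[-0.41, -0.06, 0.91], [0.89, 0.2, 0.41], [-0.20, 0.98, -0.03]]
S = [0.95, 0.28, 0.13]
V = [[-0.41, 0.89, -0.2], [-0.06, 0.20, 0.98], [0.91, 0.41, -0.03]]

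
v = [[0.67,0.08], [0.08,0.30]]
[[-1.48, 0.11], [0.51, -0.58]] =v@ [[-2.49, 0.41],[2.38, -2.03]]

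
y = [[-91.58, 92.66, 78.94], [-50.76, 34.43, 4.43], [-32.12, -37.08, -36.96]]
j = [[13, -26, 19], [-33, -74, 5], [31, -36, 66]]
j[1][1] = -74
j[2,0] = 31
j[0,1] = -26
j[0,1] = -26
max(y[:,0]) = -32.12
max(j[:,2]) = 66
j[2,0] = 31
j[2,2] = 66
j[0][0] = 13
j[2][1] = -36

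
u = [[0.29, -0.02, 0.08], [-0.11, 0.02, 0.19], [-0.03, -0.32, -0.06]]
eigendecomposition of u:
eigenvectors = [[0.95+0.00j, (-0.1-0.12j), (-0.1+0.12j)], [(-0.26+0j), -0.07-0.61j, -0.07+0.61j], [(0.15+0j), (0.78+0j), 0.78-0.00j]]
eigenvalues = [(0.31+0j), (-0.03+0.26j), (-0.03-0.26j)]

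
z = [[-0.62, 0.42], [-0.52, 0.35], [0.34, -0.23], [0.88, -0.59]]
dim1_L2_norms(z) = [0.75, 0.63, 0.41, 1.06]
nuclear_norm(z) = 1.50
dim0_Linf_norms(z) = [0.88, 0.59]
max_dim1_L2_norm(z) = 1.06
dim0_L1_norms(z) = [2.36, 1.59]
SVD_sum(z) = [[-0.62,0.42], [-0.52,0.35], [0.34,-0.23], [0.88,-0.59]] + [[0.00,0.00], [-0.00,-0.0], [-0.0,-0.00], [0.00,0.0]]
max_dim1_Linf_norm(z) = 0.88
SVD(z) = [[-0.50, 0.72], [-0.42, -0.00], [0.27, -0.31], [0.71, 0.62]] @ diag([1.4982290982195412, 0.0030934201558427002]) @ [[0.83,-0.56], [0.56,0.83]]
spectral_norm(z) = 1.50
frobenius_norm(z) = 1.50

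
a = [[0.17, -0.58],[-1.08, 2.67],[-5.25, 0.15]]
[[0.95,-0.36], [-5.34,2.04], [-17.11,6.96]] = a@[[3.24, -1.32],[-0.69, 0.23]]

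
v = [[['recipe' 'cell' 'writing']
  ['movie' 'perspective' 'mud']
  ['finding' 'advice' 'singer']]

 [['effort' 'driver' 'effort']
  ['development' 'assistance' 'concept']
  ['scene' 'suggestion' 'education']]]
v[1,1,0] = 'development'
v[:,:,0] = [['recipe', 'movie', 'finding'], ['effort', 'development', 'scene']]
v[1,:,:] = [['effort', 'driver', 'effort'], ['development', 'assistance', 'concept'], ['scene', 'suggestion', 'education']]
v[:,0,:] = [['recipe', 'cell', 'writing'], ['effort', 'driver', 'effort']]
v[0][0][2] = 'writing'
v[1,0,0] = 'effort'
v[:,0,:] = [['recipe', 'cell', 'writing'], ['effort', 'driver', 'effort']]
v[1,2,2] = 'education'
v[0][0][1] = 'cell'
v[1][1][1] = 'assistance'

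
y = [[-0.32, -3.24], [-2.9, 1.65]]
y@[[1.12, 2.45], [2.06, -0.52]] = [[-7.03, 0.90], [0.15, -7.96]]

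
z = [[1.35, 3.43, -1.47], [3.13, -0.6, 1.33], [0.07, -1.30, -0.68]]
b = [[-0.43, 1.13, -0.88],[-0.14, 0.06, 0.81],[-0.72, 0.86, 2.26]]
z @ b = [[-0.00, 0.47, -1.73], [-2.22, 4.64, -0.23], [0.64, -0.58, -2.65]]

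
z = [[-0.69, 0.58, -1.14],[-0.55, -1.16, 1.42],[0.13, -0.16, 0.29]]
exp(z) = [[0.39,0.25,-0.64], [-0.14,0.2,1.09], [0.13,-0.08,1.17]]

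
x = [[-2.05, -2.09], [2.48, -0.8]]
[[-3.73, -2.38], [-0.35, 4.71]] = x @ [[0.33, 1.72], [1.46, -0.55]]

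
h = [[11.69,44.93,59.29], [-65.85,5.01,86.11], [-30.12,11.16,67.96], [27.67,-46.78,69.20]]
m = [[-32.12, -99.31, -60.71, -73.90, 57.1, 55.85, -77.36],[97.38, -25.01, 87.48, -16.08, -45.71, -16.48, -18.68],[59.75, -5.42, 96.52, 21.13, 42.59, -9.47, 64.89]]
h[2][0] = -30.12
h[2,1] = 11.16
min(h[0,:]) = 11.69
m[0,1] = -99.31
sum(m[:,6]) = -31.14999999999999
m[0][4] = 57.1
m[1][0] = 97.38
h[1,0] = -65.85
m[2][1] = -5.42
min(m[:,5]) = -16.48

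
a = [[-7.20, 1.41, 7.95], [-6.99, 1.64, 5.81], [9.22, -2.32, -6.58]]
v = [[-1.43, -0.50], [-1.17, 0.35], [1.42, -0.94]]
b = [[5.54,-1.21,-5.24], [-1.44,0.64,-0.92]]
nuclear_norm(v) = 3.39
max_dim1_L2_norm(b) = 7.72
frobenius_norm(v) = 2.59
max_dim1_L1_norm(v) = 2.36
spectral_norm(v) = 2.38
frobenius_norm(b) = 7.93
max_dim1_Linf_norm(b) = 5.54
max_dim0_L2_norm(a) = 13.63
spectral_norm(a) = 18.24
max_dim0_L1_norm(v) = 4.02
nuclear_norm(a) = 20.02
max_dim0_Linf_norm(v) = 1.43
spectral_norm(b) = 7.74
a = v @ b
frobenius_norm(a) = 18.33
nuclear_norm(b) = 9.49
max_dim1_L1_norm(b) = 11.99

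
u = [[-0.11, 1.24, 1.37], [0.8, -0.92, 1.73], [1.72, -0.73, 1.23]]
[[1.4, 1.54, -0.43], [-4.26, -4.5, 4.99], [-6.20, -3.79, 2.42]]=u @ [[-2.66, -0.35, -1.15], [1.42, 2.46, -2.66], [-0.48, -1.13, 2.0]]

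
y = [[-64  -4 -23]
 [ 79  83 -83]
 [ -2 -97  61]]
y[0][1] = -4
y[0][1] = -4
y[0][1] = -4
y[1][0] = 79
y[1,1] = 83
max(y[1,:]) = 83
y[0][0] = -64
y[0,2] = -23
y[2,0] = -2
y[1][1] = 83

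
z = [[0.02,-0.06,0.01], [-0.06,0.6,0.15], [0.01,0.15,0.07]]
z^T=[[0.02, -0.06, 0.01], [-0.06, 0.60, 0.15], [0.01, 0.15, 0.07]]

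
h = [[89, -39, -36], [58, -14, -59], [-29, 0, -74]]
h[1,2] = -59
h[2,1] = 0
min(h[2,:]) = -74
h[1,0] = 58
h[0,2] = -36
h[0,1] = -39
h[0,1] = -39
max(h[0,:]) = 89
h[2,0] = -29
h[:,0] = [89, 58, -29]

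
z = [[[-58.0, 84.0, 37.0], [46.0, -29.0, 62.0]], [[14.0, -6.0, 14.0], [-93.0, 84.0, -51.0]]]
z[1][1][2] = -51.0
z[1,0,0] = 14.0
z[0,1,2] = 62.0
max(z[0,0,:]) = 84.0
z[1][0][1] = -6.0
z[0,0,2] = 37.0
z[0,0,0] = -58.0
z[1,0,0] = 14.0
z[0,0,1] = 84.0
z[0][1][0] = 46.0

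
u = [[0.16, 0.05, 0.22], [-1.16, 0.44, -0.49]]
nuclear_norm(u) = 1.53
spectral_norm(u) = 1.35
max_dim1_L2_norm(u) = 1.33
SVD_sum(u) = [[0.18, -0.07, 0.08], [-1.16, 0.42, -0.51]] + [[-0.02, 0.12, 0.14], [-0.00, 0.02, 0.02]]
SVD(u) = [[-0.15, 0.99], [0.99, 0.15]] @ diag([1.3496335090351483, 0.18517394873327114]) @ [[-0.87, 0.32, -0.38], [-0.11, 0.63, 0.77]]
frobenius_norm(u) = 1.36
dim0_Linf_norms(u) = [1.16, 0.44, 0.49]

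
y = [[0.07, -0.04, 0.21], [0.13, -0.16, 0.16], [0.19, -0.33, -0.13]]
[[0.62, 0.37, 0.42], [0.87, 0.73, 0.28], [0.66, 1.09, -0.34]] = y @ [[-1.19, 3.67, 1.10], [-3.72, -1.31, 0.94], [2.66, 0.27, 1.81]]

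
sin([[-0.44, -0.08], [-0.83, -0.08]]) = [[-0.42, -0.08], [-0.79, -0.07]]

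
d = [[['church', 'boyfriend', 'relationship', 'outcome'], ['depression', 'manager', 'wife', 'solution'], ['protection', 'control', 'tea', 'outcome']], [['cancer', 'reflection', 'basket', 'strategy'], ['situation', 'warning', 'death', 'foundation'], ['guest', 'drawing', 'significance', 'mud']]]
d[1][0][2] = 'basket'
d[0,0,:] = ['church', 'boyfriend', 'relationship', 'outcome']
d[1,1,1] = 'warning'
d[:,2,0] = ['protection', 'guest']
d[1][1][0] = 'situation'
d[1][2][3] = 'mud'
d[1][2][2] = 'significance'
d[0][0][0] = 'church'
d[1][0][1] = 'reflection'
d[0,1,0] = 'depression'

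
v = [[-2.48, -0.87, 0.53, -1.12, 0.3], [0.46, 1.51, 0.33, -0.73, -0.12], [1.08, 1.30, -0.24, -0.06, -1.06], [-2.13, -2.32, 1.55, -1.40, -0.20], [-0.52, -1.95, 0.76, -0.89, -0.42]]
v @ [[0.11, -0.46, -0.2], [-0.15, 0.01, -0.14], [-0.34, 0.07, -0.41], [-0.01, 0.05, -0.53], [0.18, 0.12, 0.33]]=[[-0.26, 1.15, 1.09], [-0.3, -0.22, -0.09], [-0.18, -0.63, -0.62], [-0.44, 0.97, 0.79], [-0.09, 0.18, 0.40]]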